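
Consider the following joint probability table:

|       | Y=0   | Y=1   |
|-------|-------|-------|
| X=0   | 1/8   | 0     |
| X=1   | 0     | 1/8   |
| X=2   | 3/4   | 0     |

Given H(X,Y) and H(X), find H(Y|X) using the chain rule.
From the chain rule: H(X,Y) = H(X) + H(Y|X)
Therefore: H(Y|X) = H(X,Y) - H(X)

H(X,Y) = -[(1/8)·log₂(1/8) + (1/8)·log₂(1/8) + (3/4)·log₂(3/4)]
  = 0.3750 + 0.3750 + 0.3113
  = 1.0613 bits
Marginal P(X) (row sums):
  P(X=0) = 1/8 + 0 = 1/8
  P(X=1) = 0 + 1/8 = 1/8
  P(X=2) = 3/4 + 0 = 3/4
H(X) = -[(1/8)·log₂(1/8) + (1/8)·log₂(1/8) + (3/4)·log₂(3/4)]
  = 0.3750 + 0.3750 + 0.3113
  = 1.0613 bits

H(Y|X) = 1.0613 - 1.0613 = 0.0000 bits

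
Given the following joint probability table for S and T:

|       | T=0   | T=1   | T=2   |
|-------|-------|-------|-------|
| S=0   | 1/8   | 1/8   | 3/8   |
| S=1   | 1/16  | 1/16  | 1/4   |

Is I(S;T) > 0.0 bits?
Marginal P(S) (row sums):
  P(S=0) = 1/8 + 1/8 + 3/8 = 5/8
  P(S=1) = 1/16 + 1/16 + 1/4 = 3/8
Marginal P(T) (column sums):
  P(T=0) = 1/8 + 1/16 = 3/16
  P(T=1) = 1/8 + 1/16 = 3/16
  P(T=2) = 3/8 + 1/4 = 5/8

H(S) = -[(5/8)·log₂(5/8) + (3/8)·log₂(3/8)]
  = 0.4238 + 0.5306
  = 0.9544 bits
H(T) = -[(3/16)·log₂(3/16) + (3/16)·log₂(3/16) + (5/8)·log₂(5/8)]
  = 0.4528 + 0.4528 + 0.4238
  = 1.3294 bits
H(S,T) = -[(1/8)·log₂(1/8) + (1/8)·log₂(1/8) + (3/8)·log₂(3/8) + (1/16)·log₂(1/16) + (1/16)·log₂(1/16) + (1/4)·log₂(1/4)]
  = 0.3750 + 0.3750 + 0.5306 + 0.2500 + 0.2500 + 0.5000
  = 2.2806 bits

I(S;T) = H(S) + H(T) - H(S,T)
  = 0.9544 + 1.3294 - 2.2806
  = 0.0032 bits

Yes. I(S;T) = 0.0032 bits, which is > 0.0 bits.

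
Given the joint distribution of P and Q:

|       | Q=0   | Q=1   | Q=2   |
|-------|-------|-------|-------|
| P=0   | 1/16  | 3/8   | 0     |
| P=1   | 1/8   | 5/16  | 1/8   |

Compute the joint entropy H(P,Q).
H(P,Q) = -Σ P(P,Q) log₂ P(P,Q), summed over the non-zero cells:
H(P,Q) = -[(1/16)·log₂(1/16) + (3/8)·log₂(3/8) + (1/8)·log₂(1/8) + (5/16)·log₂(5/16) + (1/8)·log₂(1/8)]
  = 0.2500 + 0.5306 + 0.3750 + 0.5244 + 0.3750
  = 2.0550 bits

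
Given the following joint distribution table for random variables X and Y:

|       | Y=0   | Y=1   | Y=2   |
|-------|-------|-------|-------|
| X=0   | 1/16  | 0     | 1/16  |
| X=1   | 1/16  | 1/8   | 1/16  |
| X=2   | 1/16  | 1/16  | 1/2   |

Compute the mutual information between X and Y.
Marginal P(X) (row sums):
  P(X=0) = 1/16 + 0 + 1/16 = 1/8
  P(X=1) = 1/16 + 1/8 + 1/16 = 1/4
  P(X=2) = 1/16 + 1/16 + 1/2 = 5/8
Marginal P(Y) (column sums):
  P(Y=0) = 1/16 + 1/16 + 1/16 = 3/16
  P(Y=1) = 0 + 1/8 + 1/16 = 3/16
  P(Y=2) = 1/16 + 1/16 + 1/2 = 5/8

H(X) = -[(1/8)·log₂(1/8) + (1/4)·log₂(1/4) + (5/8)·log₂(5/8)]
  = 0.3750 + 0.5000 + 0.4238
  = 1.2988 bits
H(Y) = -[(3/16)·log₂(3/16) + (3/16)·log₂(3/16) + (5/8)·log₂(5/8)]
  = 0.4528 + 0.4528 + 0.4238
  = 1.3294 bits
H(X,Y) = -[(1/16)·log₂(1/16) + (1/16)·log₂(1/16) + (1/16)·log₂(1/16) + (1/8)·log₂(1/8) + (1/16)·log₂(1/16) + (1/16)·log₂(1/16) + (1/16)·log₂(1/16) + (1/2)·log₂(1/2)]
  = 0.2500 + 0.2500 + 0.2500 + 0.3750 + 0.2500 + 0.2500 + 0.2500 + 0.5000
  = 2.3750 bits

I(X;Y) = H(X) + H(Y) - H(X,Y)
  = 1.2988 + 1.3294 - 2.3750
  = 0.2532 bits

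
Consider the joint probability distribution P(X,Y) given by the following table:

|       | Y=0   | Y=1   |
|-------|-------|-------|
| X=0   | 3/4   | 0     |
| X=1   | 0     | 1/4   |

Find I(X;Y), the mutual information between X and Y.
Marginal P(X) (row sums):
  P(X=0) = 3/4 + 0 = 3/4
  P(X=1) = 0 + 1/4 = 1/4
Marginal P(Y) (column sums):
  P(Y=0) = 3/4 + 0 = 3/4
  P(Y=1) = 0 + 1/4 = 1/4

H(X) = -[(3/4)·log₂(3/4) + (1/4)·log₂(1/4)]
  = 0.3113 + 0.5000
  = 0.8113 bits
H(Y) = -[(3/4)·log₂(3/4) + (1/4)·log₂(1/4)]
  = 0.3113 + 0.5000
  = 0.8113 bits
H(X,Y) = -[(3/4)·log₂(3/4) + (1/4)·log₂(1/4)]
  = 0.3113 + 0.5000
  = 0.8113 bits

I(X;Y) = H(X) + H(Y) - H(X,Y)
  = 0.8113 + 0.8113 - 0.8113
  = 0.8113 bits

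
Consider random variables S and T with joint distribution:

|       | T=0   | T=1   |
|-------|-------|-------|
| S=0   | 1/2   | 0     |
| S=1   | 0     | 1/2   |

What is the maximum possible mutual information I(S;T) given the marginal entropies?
The upper bound on mutual information is I(S;T) ≤ min(H(S), H(T)).

Marginal P(S) (row sums):
  P(S=0) = 1/2 + 0 = 1/2
  P(S=1) = 0 + 1/2 = 1/2
Marginal P(T) (column sums):
  P(T=0) = 1/2 + 0 = 1/2
  P(T=1) = 0 + 1/2 = 1/2

H(S) = -[(1/2)·log₂(1/2) + (1/2)·log₂(1/2)]
  = 0.5000 + 0.5000
  = 1.0000 bits
H(T) = -[(1/2)·log₂(1/2) + (1/2)·log₂(1/2)]
  = 0.5000 + 0.5000
  = 1.0000 bits

Maximum possible I(S;T) = min(1.0000, 1.0000) = 1.0000 bits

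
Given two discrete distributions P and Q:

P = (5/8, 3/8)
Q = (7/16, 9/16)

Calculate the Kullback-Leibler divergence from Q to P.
D(P||Q) = Σ P(i) log₂(P(i)/Q(i))
  i=0: (5/8) × log₂((5/8)/(7/16)) = (5/8) × log₂(10/7) = 0.3216
  i=1: (3/8) × log₂((3/8)/(9/16)) = (3/8) × log₂(2/3) = -0.2194
D(P||Q) = 0.3216 - 0.2194
  = 0.1022 bits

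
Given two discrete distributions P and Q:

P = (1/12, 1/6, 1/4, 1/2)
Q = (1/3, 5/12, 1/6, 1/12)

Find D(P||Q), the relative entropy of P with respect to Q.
D(P||Q) = Σ P(i) log₂(P(i)/Q(i))
  i=0: (1/12) × log₂((1/12)/(1/3)) = (1/12) × log₂(1/4) = -0.1667
  i=1: (1/6) × log₂((1/6)/(5/12)) = (1/6) × log₂(2/5) = -0.2203
  i=2: (1/4) × log₂((1/4)/(1/6)) = (1/4) × log₂(3/2) = 0.1462
  i=3: (1/2) × log₂((1/2)/(1/12)) = (1/2) × log₂(6) = 1.2925
D(P||Q) = -0.1667 - 0.2203 + 0.1462 + 1.2925
  = 1.0517 bits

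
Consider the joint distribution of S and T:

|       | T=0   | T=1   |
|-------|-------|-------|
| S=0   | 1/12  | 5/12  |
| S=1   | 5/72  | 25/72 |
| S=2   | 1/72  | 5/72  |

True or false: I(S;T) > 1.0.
Marginal P(S) (row sums):
  P(S=0) = 1/12 + 5/12 = 1/2
  P(S=1) = 5/72 + 25/72 = 5/12
  P(S=2) = 1/72 + 5/72 = 1/12
Marginal P(T) (column sums):
  P(T=0) = 1/12 + 5/72 + 1/72 = 1/6
  P(T=1) = 5/12 + 25/72 + 5/72 = 5/6

H(S) = -[(1/2)·log₂(1/2) + (5/12)·log₂(5/12) + (1/12)·log₂(1/12)]
  = 0.5000 + 0.5263 + 0.2987
  = 1.3250 bits
H(T) = -[(1/6)·log₂(1/6) + (5/6)·log₂(5/6)]
  = 0.4308 + 0.2192
  = 0.6500 bits
H(S,T) = -[(1/12)·log₂(1/12) + (5/12)·log₂(5/12) + (5/72)·log₂(5/72) + (25/72)·log₂(25/72) + (1/72)·log₂(1/72) + (5/72)·log₂(5/72)]
  = 0.2987 + 0.5263 + 0.2672 + 0.5299 + 0.0857 + 0.2672
  = 1.9750 bits

I(S;T) = H(S) + H(T) - H(S,T)
  = 1.3250 + 0.6500 - 1.9750
  = 0.0000 bits

False. I(S;T) = 0.0000 bits, which is ≤ 1.0 bits.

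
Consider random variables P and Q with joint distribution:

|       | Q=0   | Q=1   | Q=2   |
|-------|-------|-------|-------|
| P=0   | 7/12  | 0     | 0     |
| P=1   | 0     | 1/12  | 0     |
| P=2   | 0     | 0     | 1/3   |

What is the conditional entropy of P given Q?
Marginal P(Q) (column sums):
  P(Q=0) = 7/12 + 0 + 0 = 7/12
  P(Q=1) = 0 + 1/12 + 0 = 1/12
  P(Q=2) = 0 + 0 + 1/3 = 1/3

H(P|Q) = -Σ P(P,Q)·log₂ P(P|Q), where P(P|Q) = P(P,Q) / P(Q)
  (cells with P(P,Q) = 0 contribute 0)
  (P=0,Q=0): P(P|Q) = (7/12)/(7/12) = 1;  -(7/12)·log₂(1) = 0.0000
  (P=1,Q=1): P(P|Q) = (1/12)/(1/12) = 1;  -(1/12)·log₂(1) = 0.0000
  (P=2,Q=2): P(P|Q) = (1/3)/(1/3) = 1;  -(1/3)·log₂(1) = 0.0000
H(P|Q) = 0.0000 + 0.0000 + 0.0000
  = 0.0000 bits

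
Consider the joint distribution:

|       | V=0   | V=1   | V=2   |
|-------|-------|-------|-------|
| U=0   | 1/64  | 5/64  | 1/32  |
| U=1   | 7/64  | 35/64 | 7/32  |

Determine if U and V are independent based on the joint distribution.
Marginal P(U) (row sums):
  P(U=0) = 1/64 + 5/64 + 1/32 = 1/8
  P(U=1) = 7/64 + 35/64 + 7/32 = 7/8
Marginal P(V) (column sums):
  P(V=0) = 1/64 + 7/64 = 1/8
  P(V=1) = 5/64 + 35/64 = 5/8
  P(V=2) = 1/32 + 7/32 = 1/4

U and V are independent iff P(U=i,V=j) = P(U=i)·P(V=j) for every cell.
  P(U=0)·P(V=0) = 1/8 × 1/8 = 1/64 = P(U=0,V=0) ✓
  P(U=0)·P(V=1) = 1/8 × 5/8 = 5/64 = P(U=0,V=1) ✓
  P(U=0)·P(V=2) = 1/8 × 1/4 = 1/32 = P(U=0,V=2) ✓
  P(U=1)·P(V=0) = 7/8 × 1/8 = 7/64 = P(U=1,V=0) ✓
  P(U=1)·P(V=1) = 7/8 × 5/8 = 35/64 = P(U=1,V=1) ✓
  P(U=1)·P(V=2) = 7/8 × 1/4 = 7/32 = P(U=1,V=2) ✓

Yes, U and V are independent: every cell factors, so I(U;V) = 0 bits.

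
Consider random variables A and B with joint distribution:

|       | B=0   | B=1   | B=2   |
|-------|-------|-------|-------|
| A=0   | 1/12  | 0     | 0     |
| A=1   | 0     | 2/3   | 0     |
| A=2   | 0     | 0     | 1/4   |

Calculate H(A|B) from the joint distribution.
Marginal P(B) (column sums):
  P(B=0) = 1/12 + 0 + 0 = 1/12
  P(B=1) = 0 + 2/3 + 0 = 2/3
  P(B=2) = 0 + 0 + 1/4 = 1/4

H(A|B) = -Σ P(A,B)·log₂ P(A|B), where P(A|B) = P(A,B) / P(B)
  (cells with P(A,B) = 0 contribute 0)
  (A=0,B=0): P(A|B) = (1/12)/(1/12) = 1;  -(1/12)·log₂(1) = 0.0000
  (A=1,B=1): P(A|B) = (2/3)/(2/3) = 1;  -(2/3)·log₂(1) = 0.0000
  (A=2,B=2): P(A|B) = (1/4)/(1/4) = 1;  -(1/4)·log₂(1) = 0.0000
H(A|B) = 0.0000 + 0.0000 + 0.0000
  = 0.0000 bits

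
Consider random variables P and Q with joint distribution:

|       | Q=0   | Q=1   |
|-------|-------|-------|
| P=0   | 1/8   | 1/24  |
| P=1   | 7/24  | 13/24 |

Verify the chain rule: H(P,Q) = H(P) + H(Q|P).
Left side:
H(P,Q) = -[(1/8)·log₂(1/8) + (1/24)·log₂(1/24) + (7/24)·log₂(7/24) + (13/24)·log₂(13/24)]
  = 0.3750 + 0.1910 + 0.5185 + 0.4791
  = 1.5636 bits

Right side:
Marginal P(P) (row sums):
  P(P=0) = 1/8 + 1/24 = 1/6
  P(P=1) = 7/24 + 13/24 = 5/6
H(P) = -[(1/6)·log₂(1/6) + (5/6)·log₂(5/6)]
  = 0.4308 + 0.2192
  = 0.6500 bits
H(Q|P) = -Σ P(P,Q)·log₂ P(Q|P), where P(Q|P) = P(P,Q) / P(P)
  (P=0,Q=0): P(Q|P) = (1/8)/(1/6) = 3/4;  -(1/8)·log₂(3/4) = 0.0519
  (P=0,Q=1): P(Q|P) = (1/24)/(1/6) = 1/4;  -(1/24)·log₂(1/4) = 0.0833
  (P=1,Q=0): P(Q|P) = (7/24)/(5/6) = 7/20;  -(7/24)·log₂(7/20) = 0.4418
  (P=1,Q=1): P(Q|P) = (13/24)/(5/6) = 13/20;  -(13/24)·log₂(13/20) = 0.3366
H(Q|P) = 0.0519 + 0.0833 + 0.4418 + 0.3366
  = 0.9136 bits
H(P) + H(Q|P) = 0.6500 + 0.9136 = 1.5636 bits

Both sides equal 1.5636 bits, so the chain rule holds ✓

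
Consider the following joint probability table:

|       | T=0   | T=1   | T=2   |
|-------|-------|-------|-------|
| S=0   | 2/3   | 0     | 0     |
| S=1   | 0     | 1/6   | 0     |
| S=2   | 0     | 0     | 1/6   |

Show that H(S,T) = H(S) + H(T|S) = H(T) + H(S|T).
Marginal P(S) (row sums):
  P(S=0) = 2/3 + 0 + 0 = 2/3
  P(S=1) = 0 + 1/6 + 0 = 1/6
  P(S=2) = 0 + 0 + 1/6 = 1/6
Marginal P(T) (column sums):
  P(T=0) = 2/3 + 0 + 0 = 2/3
  P(T=1) = 0 + 1/6 + 0 = 1/6
  P(T=2) = 0 + 0 + 1/6 = 1/6

Decomposition 1: H(S) + H(T|S)
H(S) = -[(2/3)·log₂(2/3) + (1/6)·log₂(1/6) + (1/6)·log₂(1/6)]
  = 0.3900 + 0.4308 + 0.4308
  = 1.2516 bits
H(T|S) = -Σ P(S,T)·log₂ P(T|S), where P(T|S) = P(S,T) / P(S)
  (cells with P(S,T) = 0 contribute 0)
  (S=0,T=0): P(T|S) = (2/3)/(2/3) = 1;  -(2/3)·log₂(1) = 0.0000
  (S=1,T=1): P(T|S) = (1/6)/(1/6) = 1;  -(1/6)·log₂(1) = 0.0000
  (S=2,T=2): P(T|S) = (1/6)/(1/6) = 1;  -(1/6)·log₂(1) = 0.0000
H(T|S) = 0.0000 + 0.0000 + 0.0000
  = 0.0000 bits
H(S) + H(T|S) = 1.2516 + 0.0000 = 1.2516 bits

Decomposition 2: H(T) + H(S|T)
H(T) = -[(2/3)·log₂(2/3) + (1/6)·log₂(1/6) + (1/6)·log₂(1/6)]
  = 0.3900 + 0.4308 + 0.4308
  = 1.2516 bits
H(S|T) = -Σ P(S,T)·log₂ P(S|T), where P(S|T) = P(S,T) / P(T)
  (cells with P(S,T) = 0 contribute 0)
  (S=0,T=0): P(S|T) = (2/3)/(2/3) = 1;  -(2/3)·log₂(1) = 0.0000
  (S=1,T=1): P(S|T) = (1/6)/(1/6) = 1;  -(1/6)·log₂(1) = 0.0000
  (S=2,T=2): P(S|T) = (1/6)/(1/6) = 1;  -(1/6)·log₂(1) = 0.0000
H(S|T) = 0.0000 + 0.0000 + 0.0000
  = 0.0000 bits
H(T) + H(S|T) = 1.2516 + 0.0000 = 1.2516 bits

Direct computation of the joint entropy:
H(S,T) = -[(2/3)·log₂(2/3) + (1/6)·log₂(1/6) + (1/6)·log₂(1/6)]
  = 0.3900 + 0.4308 + 0.4308
  = 1.2516 bits

All three agree: H(S,T) = 1.2516 bits ✓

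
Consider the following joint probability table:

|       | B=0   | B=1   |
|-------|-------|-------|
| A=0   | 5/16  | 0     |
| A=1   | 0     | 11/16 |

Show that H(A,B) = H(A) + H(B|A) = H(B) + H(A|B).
Marginal P(A) (row sums):
  P(A=0) = 5/16 + 0 = 5/16
  P(A=1) = 0 + 11/16 = 11/16
Marginal P(B) (column sums):
  P(B=0) = 5/16 + 0 = 5/16
  P(B=1) = 0 + 11/16 = 11/16

Decomposition 1: H(A) + H(B|A)
H(A) = -[(5/16)·log₂(5/16) + (11/16)·log₂(11/16)]
  = 0.5244 + 0.3716
  = 0.8960 bits
H(B|A) = -Σ P(A,B)·log₂ P(B|A), where P(B|A) = P(A,B) / P(A)
  (cells with P(A,B) = 0 contribute 0)
  (A=0,B=0): P(B|A) = (5/16)/(5/16) = 1;  -(5/16)·log₂(1) = 0.0000
  (A=1,B=1): P(B|A) = (11/16)/(11/16) = 1;  -(11/16)·log₂(1) = 0.0000
H(B|A) = 0.0000 + 0.0000
  = 0.0000 bits
H(A) + H(B|A) = 0.8960 + 0.0000 = 0.8960 bits

Decomposition 2: H(B) + H(A|B)
H(B) = -[(5/16)·log₂(5/16) + (11/16)·log₂(11/16)]
  = 0.5244 + 0.3716
  = 0.8960 bits
H(A|B) = -Σ P(A,B)·log₂ P(A|B), where P(A|B) = P(A,B) / P(B)
  (cells with P(A,B) = 0 contribute 0)
  (A=0,B=0): P(A|B) = (5/16)/(5/16) = 1;  -(5/16)·log₂(1) = 0.0000
  (A=1,B=1): P(A|B) = (11/16)/(11/16) = 1;  -(11/16)·log₂(1) = 0.0000
H(A|B) = 0.0000 + 0.0000
  = 0.0000 bits
H(B) + H(A|B) = 0.8960 + 0.0000 = 0.8960 bits

Direct computation of the joint entropy:
H(A,B) = -[(5/16)·log₂(5/16) + (11/16)·log₂(11/16)]
  = 0.5244 + 0.3716
  = 0.8960 bits

All three agree: H(A,B) = 0.8960 bits ✓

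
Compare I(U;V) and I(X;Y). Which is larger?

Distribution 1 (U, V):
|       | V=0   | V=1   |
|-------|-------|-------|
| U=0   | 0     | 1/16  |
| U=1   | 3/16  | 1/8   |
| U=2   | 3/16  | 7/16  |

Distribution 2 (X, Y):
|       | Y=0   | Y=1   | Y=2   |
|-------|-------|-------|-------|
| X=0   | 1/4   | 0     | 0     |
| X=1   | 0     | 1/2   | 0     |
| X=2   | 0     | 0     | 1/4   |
Distribution 1 (U, V):
Marginal P(U) (row sums):
  P(U=0) = 0 + 1/16 = 1/16
  P(U=1) = 3/16 + 1/8 = 5/16
  P(U=2) = 3/16 + 7/16 = 5/8
Marginal P(V) (column sums):
  P(V=0) = 0 + 3/16 + 3/16 = 3/8
  P(V=1) = 1/16 + 1/8 + 7/16 = 5/8

H(U) = -[(1/16)·log₂(1/16) + (5/16)·log₂(5/16) + (5/8)·log₂(5/8)]
  = 0.2500 + 0.5244 + 0.4238
  = 1.1982 bits
H(V) = -[(3/8)·log₂(3/8) + (5/8)·log₂(5/8)]
  = 0.5306 + 0.4238
  = 0.9544 bits
H(U,V) = -[(1/16)·log₂(1/16) + (3/16)·log₂(3/16) + (1/8)·log₂(1/8) + (3/16)·log₂(3/16) + (7/16)·log₂(7/16)]
  = 0.2500 + 0.4528 + 0.3750 + 0.4528 + 0.5218
  = 2.0524 bits

I(U;V) = H(U) + H(V) - H(U,V)
  = 1.1982 + 0.9544 - 2.0524
  = 0.1002 bits

Distribution 2 (X, Y):
Marginal P(X) (row sums):
  P(X=0) = 1/4 + 0 + 0 = 1/4
  P(X=1) = 0 + 1/2 + 0 = 1/2
  P(X=2) = 0 + 0 + 1/4 = 1/4
Marginal P(Y) (column sums):
  P(Y=0) = 1/4 + 0 + 0 = 1/4
  P(Y=1) = 0 + 1/2 + 0 = 1/2
  P(Y=2) = 0 + 0 + 1/4 = 1/4

H(X) = -[(1/4)·log₂(1/4) + (1/2)·log₂(1/2) + (1/4)·log₂(1/4)]
  = 0.5000 + 0.5000 + 0.5000
  = 1.5000 bits
H(Y) = -[(1/4)·log₂(1/4) + (1/2)·log₂(1/2) + (1/4)·log₂(1/4)]
  = 0.5000 + 0.5000 + 0.5000
  = 1.5000 bits
H(X,Y) = -[(1/4)·log₂(1/4) + (1/2)·log₂(1/2) + (1/4)·log₂(1/4)]
  = 0.5000 + 0.5000 + 0.5000
  = 1.5000 bits

I(X;Y) = H(X) + H(Y) - H(X,Y)
  = 1.5000 + 1.5000 - 1.5000
  = 1.5000 bits

I(X;Y) = 1.5000 bits > I(U;V) = 0.1002 bits, so (X, Y) has the higher mutual information (stronger dependence).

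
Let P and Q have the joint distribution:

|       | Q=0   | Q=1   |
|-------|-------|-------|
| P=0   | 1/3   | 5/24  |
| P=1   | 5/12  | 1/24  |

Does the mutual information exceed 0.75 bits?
Marginal P(P) (row sums):
  P(P=0) = 1/3 + 5/24 = 13/24
  P(P=1) = 5/12 + 1/24 = 11/24
Marginal P(Q) (column sums):
  P(Q=0) = 1/3 + 5/12 = 3/4
  P(Q=1) = 5/24 + 1/24 = 1/4

H(P) = -[(13/24)·log₂(13/24) + (11/24)·log₂(11/24)]
  = 0.4791 + 0.5159
  = 0.9950 bits
H(Q) = -[(3/4)·log₂(3/4) + (1/4)·log₂(1/4)]
  = 0.3113 + 0.5000
  = 0.8113 bits
H(P,Q) = -[(1/3)·log₂(1/3) + (5/24)·log₂(5/24) + (5/12)·log₂(5/12) + (1/24)·log₂(1/24)]
  = 0.5283 + 0.4715 + 0.5263 + 0.1910
  = 1.7171 bits

I(P;Q) = H(P) + H(Q) - H(P,Q)
  = 0.9950 + 0.8113 - 1.7171
  = 0.0892 bits

No. I(P;Q) = 0.0892 bits, which is ≤ 0.75 bits.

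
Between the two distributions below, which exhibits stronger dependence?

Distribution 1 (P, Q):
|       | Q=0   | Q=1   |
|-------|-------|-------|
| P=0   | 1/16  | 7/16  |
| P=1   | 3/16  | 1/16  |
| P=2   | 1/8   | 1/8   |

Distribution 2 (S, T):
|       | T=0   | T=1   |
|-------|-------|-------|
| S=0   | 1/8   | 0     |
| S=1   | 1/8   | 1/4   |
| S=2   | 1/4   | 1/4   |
Distribution 1 (P, Q):
Marginal P(P) (row sums):
  P(P=0) = 1/16 + 7/16 = 1/2
  P(P=1) = 3/16 + 1/16 = 1/4
  P(P=2) = 1/8 + 1/8 = 1/4
Marginal P(Q) (column sums):
  P(Q=0) = 1/16 + 3/16 + 1/8 = 3/8
  P(Q=1) = 7/16 + 1/16 + 1/8 = 5/8

H(P) = -[(1/2)·log₂(1/2) + (1/4)·log₂(1/4) + (1/4)·log₂(1/4)]
  = 0.5000 + 0.5000 + 0.5000
  = 1.5000 bits
H(Q) = -[(3/8)·log₂(3/8) + (5/8)·log₂(5/8)]
  = 0.5306 + 0.4238
  = 0.9544 bits
H(P,Q) = -[(1/16)·log₂(1/16) + (7/16)·log₂(7/16) + (3/16)·log₂(3/16) + (1/16)·log₂(1/16) + (1/8)·log₂(1/8) + (1/8)·log₂(1/8)]
  = 0.2500 + 0.5218 + 0.4528 + 0.2500 + 0.3750 + 0.3750
  = 2.2246 bits

I(P;Q) = H(P) + H(Q) - H(P,Q)
  = 1.5000 + 0.9544 - 2.2246
  = 0.2298 bits

Distribution 2 (S, T):
Marginal P(S) (row sums):
  P(S=0) = 1/8 + 0 = 1/8
  P(S=1) = 1/8 + 1/4 = 3/8
  P(S=2) = 1/4 + 1/4 = 1/2
Marginal P(T) (column sums):
  P(T=0) = 1/8 + 1/8 + 1/4 = 1/2
  P(T=1) = 0 + 1/4 + 1/4 = 1/2

H(S) = -[(1/8)·log₂(1/8) + (3/8)·log₂(3/8) + (1/2)·log₂(1/2)]
  = 0.3750 + 0.5306 + 0.5000
  = 1.4056 bits
H(T) = -[(1/2)·log₂(1/2) + (1/2)·log₂(1/2)]
  = 0.5000 + 0.5000
  = 1.0000 bits
H(S,T) = -[(1/8)·log₂(1/8) + (1/8)·log₂(1/8) + (1/4)·log₂(1/4) + (1/4)·log₂(1/4) + (1/4)·log₂(1/4)]
  = 0.3750 + 0.3750 + 0.5000 + 0.5000 + 0.5000
  = 2.2500 bits

I(S;T) = H(S) + H(T) - H(S,T)
  = 1.4056 + 1.0000 - 2.2500
  = 0.1556 bits

I(P;Q) = 0.2298 bits > I(S;T) = 0.1556 bits, so (P, Q) has the higher mutual information (stronger dependence).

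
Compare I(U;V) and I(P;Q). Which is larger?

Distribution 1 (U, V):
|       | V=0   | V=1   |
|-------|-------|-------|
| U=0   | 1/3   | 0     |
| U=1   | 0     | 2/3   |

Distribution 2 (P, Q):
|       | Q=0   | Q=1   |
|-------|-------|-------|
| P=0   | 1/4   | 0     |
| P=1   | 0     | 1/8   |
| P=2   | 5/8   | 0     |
Distribution 1 (U, V):
Marginal P(U) (row sums):
  P(U=0) = 1/3 + 0 = 1/3
  P(U=1) = 0 + 2/3 = 2/3
Marginal P(V) (column sums):
  P(V=0) = 1/3 + 0 = 1/3
  P(V=1) = 0 + 2/3 = 2/3

H(U) = -[(1/3)·log₂(1/3) + (2/3)·log₂(2/3)]
  = 0.5283 + 0.3900
  = 0.9183 bits
H(V) = -[(1/3)·log₂(1/3) + (2/3)·log₂(2/3)]
  = 0.5283 + 0.3900
  = 0.9183 bits
H(U,V) = -[(1/3)·log₂(1/3) + (2/3)·log₂(2/3)]
  = 0.5283 + 0.3900
  = 0.9183 bits

I(U;V) = H(U) + H(V) - H(U,V)
  = 0.9183 + 0.9183 - 0.9183
  = 0.9183 bits

Distribution 2 (P, Q):
Marginal P(P) (row sums):
  P(P=0) = 1/4 + 0 = 1/4
  P(P=1) = 0 + 1/8 = 1/8
  P(P=2) = 5/8 + 0 = 5/8
Marginal P(Q) (column sums):
  P(Q=0) = 1/4 + 0 + 5/8 = 7/8
  P(Q=1) = 0 + 1/8 + 0 = 1/8

H(P) = -[(1/4)·log₂(1/4) + (1/8)·log₂(1/8) + (5/8)·log₂(5/8)]
  = 0.5000 + 0.3750 + 0.4238
  = 1.2988 bits
H(Q) = -[(7/8)·log₂(7/8) + (1/8)·log₂(1/8)]
  = 0.1686 + 0.3750
  = 0.5436 bits
H(P,Q) = -[(1/4)·log₂(1/4) + (1/8)·log₂(1/8) + (5/8)·log₂(5/8)]
  = 0.5000 + 0.3750 + 0.4238
  = 1.2988 bits

I(P;Q) = H(P) + H(Q) - H(P,Q)
  = 1.2988 + 0.5436 - 1.2988
  = 0.5436 bits

I(U;V) = 0.9183 bits > I(P;Q) = 0.5436 bits, so (U, V) has the higher mutual information (stronger dependence).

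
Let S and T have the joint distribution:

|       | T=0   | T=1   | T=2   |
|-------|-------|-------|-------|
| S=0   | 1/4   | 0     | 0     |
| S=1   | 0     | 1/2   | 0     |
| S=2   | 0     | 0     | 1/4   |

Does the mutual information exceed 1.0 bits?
Marginal P(S) (row sums):
  P(S=0) = 1/4 + 0 + 0 = 1/4
  P(S=1) = 0 + 1/2 + 0 = 1/2
  P(S=2) = 0 + 0 + 1/4 = 1/4
Marginal P(T) (column sums):
  P(T=0) = 1/4 + 0 + 0 = 1/4
  P(T=1) = 0 + 1/2 + 0 = 1/2
  P(T=2) = 0 + 0 + 1/4 = 1/4

H(S) = -[(1/4)·log₂(1/4) + (1/2)·log₂(1/2) + (1/4)·log₂(1/4)]
  = 0.5000 + 0.5000 + 0.5000
  = 1.5000 bits
H(T) = -[(1/4)·log₂(1/4) + (1/2)·log₂(1/2) + (1/4)·log₂(1/4)]
  = 0.5000 + 0.5000 + 0.5000
  = 1.5000 bits
H(S,T) = -[(1/4)·log₂(1/4) + (1/2)·log₂(1/2) + (1/4)·log₂(1/4)]
  = 0.5000 + 0.5000 + 0.5000
  = 1.5000 bits

I(S;T) = H(S) + H(T) - H(S,T)
  = 1.5000 + 1.5000 - 1.5000
  = 1.5000 bits

Yes. I(S;T) = 1.5000 bits, which is > 1.0 bits.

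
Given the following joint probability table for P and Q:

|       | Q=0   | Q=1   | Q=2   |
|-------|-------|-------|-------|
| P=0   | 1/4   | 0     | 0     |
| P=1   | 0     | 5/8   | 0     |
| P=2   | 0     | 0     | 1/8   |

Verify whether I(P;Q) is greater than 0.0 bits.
Marginal P(P) (row sums):
  P(P=0) = 1/4 + 0 + 0 = 1/4
  P(P=1) = 0 + 5/8 + 0 = 5/8
  P(P=2) = 0 + 0 + 1/8 = 1/8
Marginal P(Q) (column sums):
  P(Q=0) = 1/4 + 0 + 0 = 1/4
  P(Q=1) = 0 + 5/8 + 0 = 5/8
  P(Q=2) = 0 + 0 + 1/8 = 1/8

H(P) = -[(1/4)·log₂(1/4) + (5/8)·log₂(5/8) + (1/8)·log₂(1/8)]
  = 0.5000 + 0.4238 + 0.3750
  = 1.2988 bits
H(Q) = -[(1/4)·log₂(1/4) + (5/8)·log₂(5/8) + (1/8)·log₂(1/8)]
  = 0.5000 + 0.4238 + 0.3750
  = 1.2988 bits
H(P,Q) = -[(1/4)·log₂(1/4) + (5/8)·log₂(5/8) + (1/8)·log₂(1/8)]
  = 0.5000 + 0.4238 + 0.3750
  = 1.2988 bits

I(P;Q) = H(P) + H(Q) - H(P,Q)
  = 1.2988 + 1.2988 - 1.2988
  = 1.2988 bits

Yes. I(P;Q) = 1.2988 bits, which is > 0.0 bits.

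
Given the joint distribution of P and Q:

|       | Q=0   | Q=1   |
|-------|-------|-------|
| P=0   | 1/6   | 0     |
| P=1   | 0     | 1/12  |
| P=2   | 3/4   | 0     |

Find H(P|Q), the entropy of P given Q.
Marginal P(Q) (column sums):
  P(Q=0) = 1/6 + 0 + 3/4 = 11/12
  P(Q=1) = 0 + 1/12 + 0 = 1/12

H(P|Q) = -Σ P(P,Q)·log₂ P(P|Q), where P(P|Q) = P(P,Q) / P(Q)
  (cells with P(P,Q) = 0 contribute 0)
  (P=0,Q=0): P(P|Q) = (1/6)/(11/12) = 2/11;  -(1/6)·log₂(2/11) = 0.4099
  (P=1,Q=1): P(P|Q) = (1/12)/(1/12) = 1;  -(1/12)·log₂(1) = 0.0000
  (P=2,Q=0): P(P|Q) = (3/4)/(11/12) = 9/11;  -(3/4)·log₂(9/11) = 0.2171
H(P|Q) = 0.4099 + 0.0000 + 0.2171
  = 0.6270 bits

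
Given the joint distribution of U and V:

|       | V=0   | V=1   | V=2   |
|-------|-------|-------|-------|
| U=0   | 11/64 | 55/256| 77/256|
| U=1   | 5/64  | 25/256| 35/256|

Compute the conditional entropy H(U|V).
Marginal P(V) (column sums):
  P(V=0) = 11/64 + 5/64 = 1/4
  P(V=1) = 55/256 + 25/256 = 5/16
  P(V=2) = 77/256 + 35/256 = 7/16

H(U|V) = -Σ P(U,V)·log₂ P(U|V), where P(U|V) = P(U,V) / P(V)
  (U=0,V=0): P(U|V) = (11/64)/(1/4) = 11/16;  -(11/64)·log₂(11/16) = 0.0929
  (U=0,V=1): P(U|V) = (55/256)/(5/16) = 11/16;  -(55/256)·log₂(11/16) = 0.1161
  (U=0,V=2): P(U|V) = (77/256)/(7/16) = 11/16;  -(77/256)·log₂(11/16) = 0.1626
  (U=1,V=0): P(U|V) = (5/64)/(1/4) = 5/16;  -(5/64)·log₂(5/16) = 0.1311
  (U=1,V=1): P(U|V) = (25/256)/(5/16) = 5/16;  -(25/256)·log₂(5/16) = 0.1639
  (U=1,V=2): P(U|V) = (35/256)/(7/16) = 5/16;  -(35/256)·log₂(5/16) = 0.2294
H(U|V) = 0.0929 + 0.1161 + 0.1626 + 0.1311 + 0.1639 + 0.2294
  = 0.8960 bits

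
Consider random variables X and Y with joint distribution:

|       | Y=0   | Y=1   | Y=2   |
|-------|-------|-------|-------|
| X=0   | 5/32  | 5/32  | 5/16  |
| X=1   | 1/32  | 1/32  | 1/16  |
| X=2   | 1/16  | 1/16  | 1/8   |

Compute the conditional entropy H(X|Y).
Marginal P(Y) (column sums):
  P(Y=0) = 5/32 + 1/32 + 1/16 = 1/4
  P(Y=1) = 5/32 + 1/32 + 1/16 = 1/4
  P(Y=2) = 5/16 + 1/16 + 1/8 = 1/2

H(X|Y) = -Σ P(X,Y)·log₂ P(X|Y), where P(X|Y) = P(X,Y) / P(Y)
  (X=0,Y=0): P(X|Y) = (5/32)/(1/4) = 5/8;  -(5/32)·log₂(5/8) = 0.1059
  (X=0,Y=1): P(X|Y) = (5/32)/(1/4) = 5/8;  -(5/32)·log₂(5/8) = 0.1059
  (X=0,Y=2): P(X|Y) = (5/16)/(1/2) = 5/8;  -(5/16)·log₂(5/8) = 0.2119
  (X=1,Y=0): P(X|Y) = (1/32)/(1/4) = 1/8;  -(1/32)·log₂(1/8) = 0.0938
  (X=1,Y=1): P(X|Y) = (1/32)/(1/4) = 1/8;  -(1/32)·log₂(1/8) = 0.0938
  (X=1,Y=2): P(X|Y) = (1/16)/(1/2) = 1/8;  -(1/16)·log₂(1/8) = 0.1875
  (X=2,Y=0): P(X|Y) = (1/16)/(1/4) = 1/4;  -(1/16)·log₂(1/4) = 0.1250
  (X=2,Y=1): P(X|Y) = (1/16)/(1/4) = 1/4;  -(1/16)·log₂(1/4) = 0.1250
  (X=2,Y=2): P(X|Y) = (1/8)/(1/2) = 1/4;  -(1/8)·log₂(1/4) = 0.2500
H(X|Y) = 0.1059 + 0.1059 + 0.2119 + 0.0938 + 0.0938 + 0.1875 + 0.1250 + 0.1250 + 0.2500
  = 1.2988 bits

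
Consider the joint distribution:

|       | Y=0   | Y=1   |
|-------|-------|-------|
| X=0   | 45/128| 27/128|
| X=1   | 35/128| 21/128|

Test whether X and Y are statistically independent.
Marginal P(X) (row sums):
  P(X=0) = 45/128 + 27/128 = 9/16
  P(X=1) = 35/128 + 21/128 = 7/16
Marginal P(Y) (column sums):
  P(Y=0) = 45/128 + 35/128 = 5/8
  P(Y=1) = 27/128 + 21/128 = 3/8

X and Y are independent iff P(X=i,Y=j) = P(X=i)·P(Y=j) for every cell.
  P(X=0)·P(Y=0) = 9/16 × 5/8 = 45/128 = P(X=0,Y=0) ✓
  P(X=0)·P(Y=1) = 9/16 × 3/8 = 27/128 = P(X=0,Y=1) ✓
  P(X=1)·P(Y=0) = 7/16 × 5/8 = 35/128 = P(X=1,Y=0) ✓
  P(X=1)·P(Y=1) = 7/16 × 3/8 = 21/128 = P(X=1,Y=1) ✓

Yes, X and Y are independent: every cell factors, so I(X;Y) = 0 bits.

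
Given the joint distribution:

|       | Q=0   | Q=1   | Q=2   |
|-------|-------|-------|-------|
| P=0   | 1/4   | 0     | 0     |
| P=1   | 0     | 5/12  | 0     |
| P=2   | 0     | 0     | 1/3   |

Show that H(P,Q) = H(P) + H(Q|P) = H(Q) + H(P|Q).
Marginal P(P) (row sums):
  P(P=0) = 1/4 + 0 + 0 = 1/4
  P(P=1) = 0 + 5/12 + 0 = 5/12
  P(P=2) = 0 + 0 + 1/3 = 1/3
Marginal P(Q) (column sums):
  P(Q=0) = 1/4 + 0 + 0 = 1/4
  P(Q=1) = 0 + 5/12 + 0 = 5/12
  P(Q=2) = 0 + 0 + 1/3 = 1/3

Decomposition 1: H(P) + H(Q|P)
H(P) = -[(1/4)·log₂(1/4) + (5/12)·log₂(5/12) + (1/3)·log₂(1/3)]
  = 0.5000 + 0.5263 + 0.5283
  = 1.5546 bits
H(Q|P) = -Σ P(P,Q)·log₂ P(Q|P), where P(Q|P) = P(P,Q) / P(P)
  (cells with P(P,Q) = 0 contribute 0)
  (P=0,Q=0): P(Q|P) = (1/4)/(1/4) = 1;  -(1/4)·log₂(1) = 0.0000
  (P=1,Q=1): P(Q|P) = (5/12)/(5/12) = 1;  -(5/12)·log₂(1) = 0.0000
  (P=2,Q=2): P(Q|P) = (1/3)/(1/3) = 1;  -(1/3)·log₂(1) = 0.0000
H(Q|P) = 0.0000 + 0.0000 + 0.0000
  = 0.0000 bits
H(P) + H(Q|P) = 1.5546 + 0.0000 = 1.5546 bits

Decomposition 2: H(Q) + H(P|Q)
H(Q) = -[(1/4)·log₂(1/4) + (5/12)·log₂(5/12) + (1/3)·log₂(1/3)]
  = 0.5000 + 0.5263 + 0.5283
  = 1.5546 bits
H(P|Q) = -Σ P(P,Q)·log₂ P(P|Q), where P(P|Q) = P(P,Q) / P(Q)
  (cells with P(P,Q) = 0 contribute 0)
  (P=0,Q=0): P(P|Q) = (1/4)/(1/4) = 1;  -(1/4)·log₂(1) = 0.0000
  (P=1,Q=1): P(P|Q) = (5/12)/(5/12) = 1;  -(5/12)·log₂(1) = 0.0000
  (P=2,Q=2): P(P|Q) = (1/3)/(1/3) = 1;  -(1/3)·log₂(1) = 0.0000
H(P|Q) = 0.0000 + 0.0000 + 0.0000
  = 0.0000 bits
H(Q) + H(P|Q) = 1.5546 + 0.0000 = 1.5546 bits

Direct computation of the joint entropy:
H(P,Q) = -[(1/4)·log₂(1/4) + (5/12)·log₂(5/12) + (1/3)·log₂(1/3)]
  = 0.5000 + 0.5263 + 0.5283
  = 1.5546 bits

All three agree: H(P,Q) = 1.5546 bits ✓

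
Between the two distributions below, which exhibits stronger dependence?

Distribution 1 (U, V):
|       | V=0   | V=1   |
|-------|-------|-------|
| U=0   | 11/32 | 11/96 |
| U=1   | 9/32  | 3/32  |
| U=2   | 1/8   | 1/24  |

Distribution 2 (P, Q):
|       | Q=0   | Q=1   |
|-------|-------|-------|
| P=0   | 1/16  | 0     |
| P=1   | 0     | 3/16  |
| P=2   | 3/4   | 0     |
Distribution 1 (U, V):
Marginal P(U) (row sums):
  P(U=0) = 11/32 + 11/96 = 11/24
  P(U=1) = 9/32 + 3/32 = 3/8
  P(U=2) = 1/8 + 1/24 = 1/6
Marginal P(V) (column sums):
  P(V=0) = 11/32 + 9/32 + 1/8 = 3/4
  P(V=1) = 11/96 + 3/32 + 1/24 = 1/4

H(U) = -[(11/24)·log₂(11/24) + (3/8)·log₂(3/8) + (1/6)·log₂(1/6)]
  = 0.5159 + 0.5306 + 0.4308
  = 1.4773 bits
H(V) = -[(3/4)·log₂(3/4) + (1/4)·log₂(1/4)]
  = 0.3113 + 0.5000
  = 0.8113 bits
H(U,V) = -[(11/32)·log₂(11/32) + (11/96)·log₂(11/96) + (9/32)·log₂(9/32) + (3/32)·log₂(3/32) + (1/8)·log₂(1/8) + (1/24)·log₂(1/24)]
  = 0.5296 + 0.3581 + 0.5147 + 0.3202 + 0.3750 + 0.1910
  = 2.2886 bits

I(U;V) = H(U) + H(V) - H(U,V)
  = 1.4773 + 0.8113 - 2.2886
  = 0.0000 bits

Distribution 2 (P, Q):
Marginal P(P) (row sums):
  P(P=0) = 1/16 + 0 = 1/16
  P(P=1) = 0 + 3/16 = 3/16
  P(P=2) = 3/4 + 0 = 3/4
Marginal P(Q) (column sums):
  P(Q=0) = 1/16 + 0 + 3/4 = 13/16
  P(Q=1) = 0 + 3/16 + 0 = 3/16

H(P) = -[(1/16)·log₂(1/16) + (3/16)·log₂(3/16) + (3/4)·log₂(3/4)]
  = 0.2500 + 0.4528 + 0.3113
  = 1.0141 bits
H(Q) = -[(13/16)·log₂(13/16) + (3/16)·log₂(3/16)]
  = 0.2434 + 0.4528
  = 0.6962 bits
H(P,Q) = -[(1/16)·log₂(1/16) + (3/16)·log₂(3/16) + (3/4)·log₂(3/4)]
  = 0.2500 + 0.4528 + 0.3113
  = 1.0141 bits

I(P;Q) = H(P) + H(Q) - H(P,Q)
  = 1.0141 + 0.6962 - 1.0141
  = 0.6962 bits

I(P;Q) = 0.6962 bits > I(U;V) = 0.0000 bits, so (P, Q) has the higher mutual information (stronger dependence).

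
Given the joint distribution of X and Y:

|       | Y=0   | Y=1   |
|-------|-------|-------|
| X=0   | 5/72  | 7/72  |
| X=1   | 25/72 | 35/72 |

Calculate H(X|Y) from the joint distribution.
Marginal P(Y) (column sums):
  P(Y=0) = 5/72 + 25/72 = 5/12
  P(Y=1) = 7/72 + 35/72 = 7/12

H(X|Y) = -Σ P(X,Y)·log₂ P(X|Y), where P(X|Y) = P(X,Y) / P(Y)
  (X=0,Y=0): P(X|Y) = (5/72)/(5/12) = 1/6;  -(5/72)·log₂(1/6) = 0.1795
  (X=0,Y=1): P(X|Y) = (7/72)/(7/12) = 1/6;  -(7/72)·log₂(1/6) = 0.2513
  (X=1,Y=0): P(X|Y) = (25/72)/(5/12) = 5/6;  -(25/72)·log₂(5/6) = 0.0913
  (X=1,Y=1): P(X|Y) = (35/72)/(7/12) = 5/6;  -(35/72)·log₂(5/6) = 0.1279
H(X|Y) = 0.1795 + 0.2513 + 0.0913 + 0.1279
  = 0.6500 bits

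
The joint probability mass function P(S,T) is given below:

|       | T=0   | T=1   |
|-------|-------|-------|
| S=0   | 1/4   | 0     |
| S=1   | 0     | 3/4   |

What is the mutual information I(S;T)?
Marginal P(S) (row sums):
  P(S=0) = 1/4 + 0 = 1/4
  P(S=1) = 0 + 3/4 = 3/4
Marginal P(T) (column sums):
  P(T=0) = 1/4 + 0 = 1/4
  P(T=1) = 0 + 3/4 = 3/4

H(S) = -[(1/4)·log₂(1/4) + (3/4)·log₂(3/4)]
  = 0.5000 + 0.3113
  = 0.8113 bits
H(T) = -[(1/4)·log₂(1/4) + (3/4)·log₂(3/4)]
  = 0.5000 + 0.3113
  = 0.8113 bits
H(S,T) = -[(1/4)·log₂(1/4) + (3/4)·log₂(3/4)]
  = 0.5000 + 0.3113
  = 0.8113 bits

I(S;T) = H(S) + H(T) - H(S,T)
  = 0.8113 + 0.8113 - 0.8113
  = 0.8113 bits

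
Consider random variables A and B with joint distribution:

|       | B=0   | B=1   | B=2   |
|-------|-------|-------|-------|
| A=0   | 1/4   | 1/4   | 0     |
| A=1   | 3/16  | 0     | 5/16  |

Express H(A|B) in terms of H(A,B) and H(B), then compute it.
H(A|B) = H(A,B) - H(B)

Marginal P(B) (column sums):
  P(B=0) = 1/4 + 3/16 = 7/16
  P(B=1) = 1/4 + 0 = 1/4
  P(B=2) = 0 + 5/16 = 5/16

H(A,B) = -[(1/4)·log₂(1/4) + (1/4)·log₂(1/4) + (3/16)·log₂(3/16) + (5/16)·log₂(5/16)]
  = 0.5000 + 0.5000 + 0.4528 + 0.5244
  = 1.9772 bits
H(B) = -[(7/16)·log₂(7/16) + (1/4)·log₂(1/4) + (5/16)·log₂(5/16)]
  = 0.5218 + 0.5000 + 0.5244
  = 1.5462 bits

H(A|B) = 1.9772 - 1.5462 = 0.4310 bits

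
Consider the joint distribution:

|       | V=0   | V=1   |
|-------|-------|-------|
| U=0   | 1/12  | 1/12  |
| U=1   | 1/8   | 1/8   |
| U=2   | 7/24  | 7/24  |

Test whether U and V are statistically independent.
Marginal P(U) (row sums):
  P(U=0) = 1/12 + 1/12 = 1/6
  P(U=1) = 1/8 + 1/8 = 1/4
  P(U=2) = 7/24 + 7/24 = 7/12
Marginal P(V) (column sums):
  P(V=0) = 1/12 + 1/8 + 7/24 = 1/2
  P(V=1) = 1/12 + 1/8 + 7/24 = 1/2

U and V are independent iff P(U=i,V=j) = P(U=i)·P(V=j) for every cell.
  P(U=0)·P(V=0) = 1/6 × 1/2 = 1/12 = P(U=0,V=0) ✓
  P(U=0)·P(V=1) = 1/6 × 1/2 = 1/12 = P(U=0,V=1) ✓
  P(U=1)·P(V=0) = 1/4 × 1/2 = 1/8 = P(U=1,V=0) ✓
  P(U=1)·P(V=1) = 1/4 × 1/2 = 1/8 = P(U=1,V=1) ✓
  P(U=2)·P(V=0) = 7/12 × 1/2 = 7/24 = P(U=2,V=0) ✓
  P(U=2)·P(V=1) = 7/12 × 1/2 = 7/24 = P(U=2,V=1) ✓

Yes, U and V are independent: every cell factors, so I(U;V) = 0 bits.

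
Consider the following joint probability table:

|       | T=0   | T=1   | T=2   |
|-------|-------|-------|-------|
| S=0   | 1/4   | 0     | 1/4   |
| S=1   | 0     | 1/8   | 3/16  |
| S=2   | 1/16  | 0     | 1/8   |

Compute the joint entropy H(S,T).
H(S,T) = -Σ P(S,T) log₂ P(S,T), summed over the non-zero cells:
H(S,T) = -[(1/4)·log₂(1/4) + (1/4)·log₂(1/4) + (1/8)·log₂(1/8) + (3/16)·log₂(3/16) + (1/16)·log₂(1/16) + (1/8)·log₂(1/8)]
  = 0.5000 + 0.5000 + 0.3750 + 0.4528 + 0.2500 + 0.3750
  = 2.4528 bits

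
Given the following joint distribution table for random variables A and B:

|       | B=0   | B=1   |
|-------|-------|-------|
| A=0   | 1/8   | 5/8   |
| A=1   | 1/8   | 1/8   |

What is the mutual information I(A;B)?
Marginal P(A) (row sums):
  P(A=0) = 1/8 + 5/8 = 3/4
  P(A=1) = 1/8 + 1/8 = 1/4
Marginal P(B) (column sums):
  P(B=0) = 1/8 + 1/8 = 1/4
  P(B=1) = 5/8 + 1/8 = 3/4

H(A) = -[(3/4)·log₂(3/4) + (1/4)·log₂(1/4)]
  = 0.3113 + 0.5000
  = 0.8113 bits
H(B) = -[(1/4)·log₂(1/4) + (3/4)·log₂(3/4)]
  = 0.5000 + 0.3113
  = 0.8113 bits
H(A,B) = -[(1/8)·log₂(1/8) + (5/8)·log₂(5/8) + (1/8)·log₂(1/8) + (1/8)·log₂(1/8)]
  = 0.3750 + 0.4238 + 0.3750 + 0.3750
  = 1.5488 bits

I(A;B) = H(A) + H(B) - H(A,B)
  = 0.8113 + 0.8113 - 1.5488
  = 0.0738 bits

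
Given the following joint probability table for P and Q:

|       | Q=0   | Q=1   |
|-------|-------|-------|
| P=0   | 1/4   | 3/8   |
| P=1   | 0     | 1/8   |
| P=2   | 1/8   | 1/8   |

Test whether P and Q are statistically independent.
Marginal P(P) (row sums):
  P(P=0) = 1/4 + 3/8 = 5/8
  P(P=1) = 0 + 1/8 = 1/8
  P(P=2) = 1/8 + 1/8 = 1/4
Marginal P(Q) (column sums):
  P(Q=0) = 1/4 + 0 + 1/8 = 3/8
  P(Q=1) = 3/8 + 1/8 + 1/8 = 5/8

P and Q are independent iff P(P=i,Q=j) = P(P=i)·P(Q=j) for every cell.
  P(P=0)·P(Q=0) = 5/8 × 3/8 = 15/64, but P(P=0,Q=0) = 1/4 ✗

No, P and Q are not independent. Quantitatively, I(P;Q) > 0:

H(P) = -[(5/8)·log₂(5/8) + (1/8)·log₂(1/8) + (1/4)·log₂(1/4)]
  = 0.4238 + 0.3750 + 0.5000
  = 1.2988 bits
H(Q) = -[(3/8)·log₂(3/8) + (5/8)·log₂(5/8)]
  = 0.5306 + 0.4238
  = 0.9544 bits
H(P,Q) = -[(1/4)·log₂(1/4) + (3/8)·log₂(3/8) + (1/8)·log₂(1/8) + (1/8)·log₂(1/8) + (1/8)·log₂(1/8)]
  = 0.5000 + 0.5306 + 0.3750 + 0.3750 + 0.3750
  = 2.1556 bits
I(P;Q) = H(P) + H(Q) - H(P,Q) = 1.2988 + 0.9544 - 2.1556 = 0.0976 bits > 0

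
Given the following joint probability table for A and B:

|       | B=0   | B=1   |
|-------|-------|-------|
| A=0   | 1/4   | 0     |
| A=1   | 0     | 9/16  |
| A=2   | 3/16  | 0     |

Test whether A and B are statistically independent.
Marginal P(A) (row sums):
  P(A=0) = 1/4 + 0 = 1/4
  P(A=1) = 0 + 9/16 = 9/16
  P(A=2) = 3/16 + 0 = 3/16
Marginal P(B) (column sums):
  P(B=0) = 1/4 + 0 + 3/16 = 7/16
  P(B=1) = 0 + 9/16 + 0 = 9/16

A and B are independent iff P(A=i,B=j) = P(A=i)·P(B=j) for every cell.
  P(A=0)·P(B=0) = 1/4 × 7/16 = 7/64, but P(A=0,B=0) = 1/4 ✗

No, A and B are not independent. Quantitatively, I(A;B) > 0:

H(A) = -[(1/4)·log₂(1/4) + (9/16)·log₂(9/16) + (3/16)·log₂(3/16)]
  = 0.5000 + 0.4669 + 0.4528
  = 1.4197 bits
H(B) = -[(7/16)·log₂(7/16) + (9/16)·log₂(9/16)]
  = 0.5218 + 0.4669
  = 0.9887 bits
H(A,B) = -[(1/4)·log₂(1/4) + (9/16)·log₂(9/16) + (3/16)·log₂(3/16)]
  = 0.5000 + 0.4669 + 0.4528
  = 1.4197 bits
I(A;B) = H(A) + H(B) - H(A,B) = 1.4197 + 0.9887 - 1.4197 = 0.9887 bits > 0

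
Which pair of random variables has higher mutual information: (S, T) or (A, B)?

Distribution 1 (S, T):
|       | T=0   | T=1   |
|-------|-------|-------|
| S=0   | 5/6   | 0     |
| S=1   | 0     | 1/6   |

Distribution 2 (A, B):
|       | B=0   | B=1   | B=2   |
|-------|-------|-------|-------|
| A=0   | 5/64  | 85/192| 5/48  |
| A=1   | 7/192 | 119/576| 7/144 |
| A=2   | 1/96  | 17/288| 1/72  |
Distribution 1 (S, T):
Marginal P(S) (row sums):
  P(S=0) = 5/6 + 0 = 5/6
  P(S=1) = 0 + 1/6 = 1/6
Marginal P(T) (column sums):
  P(T=0) = 5/6 + 0 = 5/6
  P(T=1) = 0 + 1/6 = 1/6

H(S) = -[(5/6)·log₂(5/6) + (1/6)·log₂(1/6)]
  = 0.2192 + 0.4308
  = 0.6500 bits
H(T) = -[(5/6)·log₂(5/6) + (1/6)·log₂(1/6)]
  = 0.2192 + 0.4308
  = 0.6500 bits
H(S,T) = -[(5/6)·log₂(5/6) + (1/6)·log₂(1/6)]
  = 0.2192 + 0.4308
  = 0.6500 bits

I(S;T) = H(S) + H(T) - H(S,T)
  = 0.6500 + 0.6500 - 0.6500
  = 0.6500 bits

Distribution 2 (A, B):
Marginal P(A) (row sums):
  P(A=0) = 5/64 + 85/192 + 5/48 = 5/8
  P(A=1) = 7/192 + 119/576 + 7/144 = 7/24
  P(A=2) = 1/96 + 17/288 + 1/72 = 1/12
Marginal P(B) (column sums):
  P(B=0) = 5/64 + 7/192 + 1/96 = 1/8
  P(B=1) = 85/192 + 119/576 + 17/288 = 17/24
  P(B=2) = 5/48 + 7/144 + 1/72 = 1/6

H(A) = -[(5/8)·log₂(5/8) + (7/24)·log₂(7/24) + (1/12)·log₂(1/12)]
  = 0.4238 + 0.5185 + 0.2987
  = 1.2410 bits
H(B) = -[(1/8)·log₂(1/8) + (17/24)·log₂(17/24) + (1/6)·log₂(1/6)]
  = 0.3750 + 0.3524 + 0.4308
  = 1.1582 bits
H(A,B) = -[(5/64)·log₂(5/64) + (85/192)·log₂(85/192) + (5/48)·log₂(5/48) + (7/192)·log₂(7/192) + (119/576)·log₂(119/576) + (7/144)·log₂(7/144) + (1/96)·log₂(1/96) + (17/288)·log₂(17/288) + (1/72)·log₂(1/72)]
  = 0.2873 + 0.5204 + 0.3399 + 0.1742 + 0.4700 + 0.2121 + 0.0686 + 0.2410 + 0.0857
  = 2.3992 bits

I(A;B) = H(A) + H(B) - H(A,B)
  = 1.2410 + 1.1582 - 2.3992
  = 0.0000 bits

I(S;T) = 0.6500 bits > I(A;B) = 0.0000 bits, so (S, T) has the higher mutual information (stronger dependence).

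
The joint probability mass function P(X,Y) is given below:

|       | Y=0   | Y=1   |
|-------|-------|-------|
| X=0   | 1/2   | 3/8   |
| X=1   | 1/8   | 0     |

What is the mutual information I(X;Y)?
Marginal P(X) (row sums):
  P(X=0) = 1/2 + 3/8 = 7/8
  P(X=1) = 1/8 + 0 = 1/8
Marginal P(Y) (column sums):
  P(Y=0) = 1/2 + 1/8 = 5/8
  P(Y=1) = 3/8 + 0 = 3/8

H(X) = -[(7/8)·log₂(7/8) + (1/8)·log₂(1/8)]
  = 0.1686 + 0.3750
  = 0.5436 bits
H(Y) = -[(5/8)·log₂(5/8) + (3/8)·log₂(3/8)]
  = 0.4238 + 0.5306
  = 0.9544 bits
H(X,Y) = -[(1/2)·log₂(1/2) + (3/8)·log₂(3/8) + (1/8)·log₂(1/8)]
  = 0.5000 + 0.5306 + 0.3750
  = 1.4056 bits

I(X;Y) = H(X) + H(Y) - H(X,Y)
  = 0.5436 + 0.9544 - 1.4056
  = 0.0924 bits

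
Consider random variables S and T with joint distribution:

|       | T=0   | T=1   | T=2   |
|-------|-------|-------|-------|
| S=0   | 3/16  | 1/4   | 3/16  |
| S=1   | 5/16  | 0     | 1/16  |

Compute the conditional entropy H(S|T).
Marginal P(T) (column sums):
  P(T=0) = 3/16 + 5/16 = 1/2
  P(T=1) = 1/4 + 0 = 1/4
  P(T=2) = 3/16 + 1/16 = 1/4

H(S|T) = -Σ P(S,T)·log₂ P(S|T), where P(S|T) = P(S,T) / P(T)
  (cells with P(S,T) = 0 contribute 0)
  (S=0,T=0): P(S|T) = (3/16)/(1/2) = 3/8;  -(3/16)·log₂(3/8) = 0.2653
  (S=0,T=1): P(S|T) = (1/4)/(1/4) = 1;  -(1/4)·log₂(1) = 0.0000
  (S=0,T=2): P(S|T) = (3/16)/(1/4) = 3/4;  -(3/16)·log₂(3/4) = 0.0778
  (S=1,T=0): P(S|T) = (5/16)/(1/2) = 5/8;  -(5/16)·log₂(5/8) = 0.2119
  (S=1,T=2): P(S|T) = (1/16)/(1/4) = 1/4;  -(1/16)·log₂(1/4) = 0.1250
H(S|T) = 0.2653 + 0.0000 + 0.0778 + 0.2119 + 0.1250
  = 0.6800 bits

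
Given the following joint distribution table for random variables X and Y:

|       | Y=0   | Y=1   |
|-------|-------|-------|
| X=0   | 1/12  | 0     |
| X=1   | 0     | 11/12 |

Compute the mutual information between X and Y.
Marginal P(X) (row sums):
  P(X=0) = 1/12 + 0 = 1/12
  P(X=1) = 0 + 11/12 = 11/12
Marginal P(Y) (column sums):
  P(Y=0) = 1/12 + 0 = 1/12
  P(Y=1) = 0 + 11/12 = 11/12

H(X) = -[(1/12)·log₂(1/12) + (11/12)·log₂(11/12)]
  = 0.2987 + 0.1151
  = 0.4138 bits
H(Y) = -[(1/12)·log₂(1/12) + (11/12)·log₂(11/12)]
  = 0.2987 + 0.1151
  = 0.4138 bits
H(X,Y) = -[(1/12)·log₂(1/12) + (11/12)·log₂(11/12)]
  = 0.2987 + 0.1151
  = 0.4138 bits

I(X;Y) = H(X) + H(Y) - H(X,Y)
  = 0.4138 + 0.4138 - 0.4138
  = 0.4138 bits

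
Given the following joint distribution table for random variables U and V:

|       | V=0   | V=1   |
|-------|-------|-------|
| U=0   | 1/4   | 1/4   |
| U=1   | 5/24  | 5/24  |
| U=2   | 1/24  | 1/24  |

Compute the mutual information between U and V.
Marginal P(U) (row sums):
  P(U=0) = 1/4 + 1/4 = 1/2
  P(U=1) = 5/24 + 5/24 = 5/12
  P(U=2) = 1/24 + 1/24 = 1/12
Marginal P(V) (column sums):
  P(V=0) = 1/4 + 5/24 + 1/24 = 1/2
  P(V=1) = 1/4 + 5/24 + 1/24 = 1/2

H(U) = -[(1/2)·log₂(1/2) + (5/12)·log₂(5/12) + (1/12)·log₂(1/12)]
  = 0.5000 + 0.5263 + 0.2987
  = 1.3250 bits
H(V) = -[(1/2)·log₂(1/2) + (1/2)·log₂(1/2)]
  = 0.5000 + 0.5000
  = 1.0000 bits
H(U,V) = -[(1/4)·log₂(1/4) + (1/4)·log₂(1/4) + (5/24)·log₂(5/24) + (5/24)·log₂(5/24) + (1/24)·log₂(1/24) + (1/24)·log₂(1/24)]
  = 0.5000 + 0.5000 + 0.4715 + 0.4715 + 0.1910 + 0.1910
  = 2.3250 bits

I(U;V) = H(U) + H(V) - H(U,V)
  = 1.3250 + 1.0000 - 2.3250
  = 0.0000 bits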